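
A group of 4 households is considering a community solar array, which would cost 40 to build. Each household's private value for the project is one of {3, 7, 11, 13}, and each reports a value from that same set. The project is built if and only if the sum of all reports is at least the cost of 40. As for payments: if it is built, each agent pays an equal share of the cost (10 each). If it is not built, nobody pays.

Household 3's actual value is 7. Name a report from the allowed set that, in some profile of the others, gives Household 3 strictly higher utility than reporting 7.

3

Suppose Household 1 reports 7, Household 2 reports 13 and Household 4 reports 13.
Report 7: project built, pays 10, utility 7 - 10 = -3.
Report 3: project not built, utility 0.
So reporting 3 beats truth here (0 > -3).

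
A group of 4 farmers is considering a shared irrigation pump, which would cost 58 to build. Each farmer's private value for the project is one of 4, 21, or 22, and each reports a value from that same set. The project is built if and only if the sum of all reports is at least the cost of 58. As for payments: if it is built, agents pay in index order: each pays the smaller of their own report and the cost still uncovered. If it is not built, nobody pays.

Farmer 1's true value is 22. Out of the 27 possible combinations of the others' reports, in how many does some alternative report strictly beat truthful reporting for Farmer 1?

20

Others report (4, 21, 21): truth gives 0; report 21 gives 1 > 0. Violating.
Others report (4, 21, 22): truth gives 0; report 21 gives 1 > 0. Violating.
Others report (4, 22, 21): truth gives 0; report 21 gives 1 > 0. Violating.
Others report (4, 22, 22): truth gives 0; report 21 gives 1 > 0. Violating.
Others report (4, 4, 4): truth gives 0; no alternative beats it.
Others report (4, 4, 21): truth gives 0; no alternative beats it.
(Checking all 27 profiles: 20 have a profitable deviation, 7 do not.)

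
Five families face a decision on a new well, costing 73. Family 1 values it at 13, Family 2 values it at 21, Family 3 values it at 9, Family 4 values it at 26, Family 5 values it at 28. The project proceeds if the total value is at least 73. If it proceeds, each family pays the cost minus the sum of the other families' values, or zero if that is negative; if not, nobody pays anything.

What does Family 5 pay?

4

Total value 97 ≥ cost 73, so the project is built.
The other families' values sum to 69.
Cost minus that sum is 73 - 69 = 4.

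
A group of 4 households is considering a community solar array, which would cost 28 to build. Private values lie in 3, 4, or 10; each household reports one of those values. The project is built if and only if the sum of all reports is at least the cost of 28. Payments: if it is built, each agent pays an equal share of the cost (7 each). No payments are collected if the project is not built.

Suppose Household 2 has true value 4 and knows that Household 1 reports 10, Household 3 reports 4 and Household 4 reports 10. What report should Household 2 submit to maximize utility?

Report 3: project not built, utility 0.
Report 4: project built, pays 7, utility 4 - 7 = -3.
Report 10: project built, pays 7, utility 4 - 7 = -3.
The best choice is 3 with utility 0.

3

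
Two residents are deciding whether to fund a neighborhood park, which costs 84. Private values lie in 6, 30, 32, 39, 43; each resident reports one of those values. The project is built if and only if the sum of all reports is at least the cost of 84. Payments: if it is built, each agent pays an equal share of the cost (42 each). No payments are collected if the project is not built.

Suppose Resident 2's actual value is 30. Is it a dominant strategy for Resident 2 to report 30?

Yes

Check each profile of the others' reports and compare truth against every alternative report.
Others report (6): truth gives 0, best alternative gives 0.
Others report (30): truth gives 0, best alternative gives 0.
Others report (32): truth gives 0, best alternative gives 0.
Others report (39): truth gives 0, best alternative gives 0.
Others report (43): truth gives 0, best alternative gives 0.
In every case the truthful report is at least as good as any alternative, so it is a dominant strategy.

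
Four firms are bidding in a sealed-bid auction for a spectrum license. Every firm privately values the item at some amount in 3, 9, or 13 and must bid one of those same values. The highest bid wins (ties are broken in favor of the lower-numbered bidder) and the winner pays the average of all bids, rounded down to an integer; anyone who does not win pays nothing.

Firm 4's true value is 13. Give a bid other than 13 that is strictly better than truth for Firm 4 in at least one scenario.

Suppose Firm 1 bids 3, Firm 2 bids 3 and Firm 3 bids 3.
Bid 13: wins, pays 5, utility 13 - 5 = 8.
Bid 9: wins, pays 4, utility 13 - 4 = 9.
So bidding 9 beats truth here (9 > 8).

9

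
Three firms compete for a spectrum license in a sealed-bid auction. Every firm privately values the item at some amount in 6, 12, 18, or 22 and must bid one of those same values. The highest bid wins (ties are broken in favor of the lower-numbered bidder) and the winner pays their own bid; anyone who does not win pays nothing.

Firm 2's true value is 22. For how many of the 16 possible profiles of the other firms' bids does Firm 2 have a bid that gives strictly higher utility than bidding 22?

6

Others bid (6, 6): truth gives 0; bid 12 gives 10 > 0. Violating.
Others bid (6, 12): truth gives 0; bid 12 gives 10 > 0. Violating.
Others bid (6, 18): truth gives 0; bid 18 gives 4 > 0. Violating.
Others bid (12, 6): truth gives 0; bid 18 gives 4 > 0. Violating.
Others bid (6, 22): truth gives 0; no alternative beats it.
Others bid (12, 22): truth gives 0; no alternative beats it.
(Checking all 16 profiles: 6 have a profitable deviation, 10 do not.)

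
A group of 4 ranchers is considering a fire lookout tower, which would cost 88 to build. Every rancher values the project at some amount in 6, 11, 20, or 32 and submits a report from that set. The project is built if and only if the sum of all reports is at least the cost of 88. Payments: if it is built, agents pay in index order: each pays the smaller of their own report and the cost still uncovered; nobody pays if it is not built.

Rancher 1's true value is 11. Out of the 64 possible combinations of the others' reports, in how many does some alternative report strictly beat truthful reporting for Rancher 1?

Others report (20, 32, 32): truth gives 0; report 6 gives 5 > 0. Violating.
Others report (32, 20, 32): truth gives 0; report 6 gives 5 > 0. Violating.
Others report (32, 32, 20): truth gives 0; report 6 gives 5 > 0. Violating.
Others report (32, 32, 32): truth gives 0; report 6 gives 5 > 0. Violating.
Others report (6, 6, 6): truth gives 0; no alternative beats it.
Others report (6, 6, 11): truth gives 0; no alternative beats it.
(Checking all 64 profiles: 4 have a profitable deviation, 60 do not.)

4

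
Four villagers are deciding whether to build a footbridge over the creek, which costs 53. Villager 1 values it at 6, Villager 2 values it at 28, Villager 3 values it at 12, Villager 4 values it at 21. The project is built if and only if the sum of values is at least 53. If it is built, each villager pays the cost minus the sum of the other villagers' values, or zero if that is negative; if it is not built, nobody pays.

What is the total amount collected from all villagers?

Total value 67 ≥ cost 53, so it is built.
Villager 1: others sum to 61; max(0, 53 - 61) = 0.
Villager 2: others sum to 39; max(0, 53 - 39) = 14.
Villager 3: others sum to 55; max(0, 53 - 55) = 0.
Villager 4: others sum to 46; max(0, 53 - 46) = 7.
Total collected = 0 + 14 + 0 + 7 = 21.

21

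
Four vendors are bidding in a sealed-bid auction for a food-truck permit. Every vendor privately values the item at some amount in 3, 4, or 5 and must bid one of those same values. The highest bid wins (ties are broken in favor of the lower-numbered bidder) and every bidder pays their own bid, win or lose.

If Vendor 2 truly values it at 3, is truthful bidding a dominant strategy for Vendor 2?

Consider the case where Vendor 1 bids 3, Vendor 3 bids 3 and Vendor 4 bids 3.
Truthful bid 3: loses but pays 3, utility -3.
Bid 4 instead: wins, pays 4, utility 3 - 4 = -1.
Since -1 > -3, bidding 4 is strictly better here, so truthful bidding is not dominant.

No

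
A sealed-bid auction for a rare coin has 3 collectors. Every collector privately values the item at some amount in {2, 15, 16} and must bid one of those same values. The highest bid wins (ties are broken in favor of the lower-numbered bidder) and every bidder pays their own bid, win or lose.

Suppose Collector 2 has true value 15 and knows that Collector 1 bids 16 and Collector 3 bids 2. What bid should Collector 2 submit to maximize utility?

2

Bid 2: loses but pays 2, utility -2.
Bid 15: loses but pays 15, utility -15.
Bid 16: loses but pays 16, utility -16.
The best choice is 2 with utility -2.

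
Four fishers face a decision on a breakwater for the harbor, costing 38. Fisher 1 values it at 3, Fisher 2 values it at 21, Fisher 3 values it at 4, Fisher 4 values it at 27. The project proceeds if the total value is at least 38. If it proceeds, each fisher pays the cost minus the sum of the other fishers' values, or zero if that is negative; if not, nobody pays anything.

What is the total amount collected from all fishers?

14

Total value 55 ≥ cost 38, so it is built.
Fisher 1: others sum to 52; max(0, 38 - 52) = 0.
Fisher 2: others sum to 34; max(0, 38 - 34) = 4.
Fisher 3: others sum to 51; max(0, 38 - 51) = 0.
Fisher 4: others sum to 28; max(0, 38 - 28) = 10.
Total collected = 0 + 4 + 0 + 10 = 14.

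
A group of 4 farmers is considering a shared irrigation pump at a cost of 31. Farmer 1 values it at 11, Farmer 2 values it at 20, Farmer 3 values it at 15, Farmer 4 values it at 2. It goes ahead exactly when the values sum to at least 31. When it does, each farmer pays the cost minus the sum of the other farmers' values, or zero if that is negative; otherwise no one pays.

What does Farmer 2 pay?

Total value 48 ≥ cost 31, so the project is built.
The other farmers' values sum to 28.
Cost minus that sum is 31 - 28 = 3.

3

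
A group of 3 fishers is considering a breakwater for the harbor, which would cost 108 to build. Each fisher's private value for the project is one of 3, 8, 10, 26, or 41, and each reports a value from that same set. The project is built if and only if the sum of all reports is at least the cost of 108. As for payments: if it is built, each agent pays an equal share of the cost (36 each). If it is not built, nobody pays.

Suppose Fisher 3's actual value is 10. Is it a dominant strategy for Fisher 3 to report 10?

Yes

Check each profile of the others' reports and compare truth against every alternative report.
Others report (3, 3): truth gives 0, best alternative gives 0.
Others report (3, 8): truth gives 0, best alternative gives 0.
Others report (3, 10): truth gives 0, best alternative gives 0.
Others report (3, 26): truth gives 0, best alternative gives 0.
Others report (3, 41): truth gives 0, best alternative gives 0.
Others report (8, 3): truth gives 0, best alternative gives 0.
(Remaining 19 profiles checked similarly; truth is weakly best in each.)
In every case the truthful report is at least as good as any alternative, so it is a dominant strategy.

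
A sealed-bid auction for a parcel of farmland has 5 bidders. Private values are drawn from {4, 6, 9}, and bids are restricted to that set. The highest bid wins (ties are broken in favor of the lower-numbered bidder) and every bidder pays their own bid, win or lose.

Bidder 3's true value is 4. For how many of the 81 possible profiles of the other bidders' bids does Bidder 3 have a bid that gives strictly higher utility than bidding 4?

4

Others bid (4, 4, 4, 4): truth gives -4; bid 6 gives -2 > -4. Violating.
Others bid (4, 4, 4, 6): truth gives -4; bid 6 gives -2 > -4. Violating.
Others bid (4, 4, 6, 4): truth gives -4; bid 6 gives -2 > -4. Violating.
Others bid (4, 4, 6, 6): truth gives -4; bid 6 gives -2 > -4. Violating.
Others bid (4, 4, 4, 9): truth gives -4; no alternative beats it.
Others bid (4, 4, 6, 9): truth gives -4; no alternative beats it.
(Checking all 81 profiles: 4 have a profitable deviation, 77 do not.)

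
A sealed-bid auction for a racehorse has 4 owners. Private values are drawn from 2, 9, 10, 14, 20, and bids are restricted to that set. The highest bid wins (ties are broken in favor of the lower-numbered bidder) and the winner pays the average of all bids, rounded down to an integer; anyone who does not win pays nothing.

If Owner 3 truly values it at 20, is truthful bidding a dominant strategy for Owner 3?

Consider the case where Owner 1 bids 2, Owner 2 bids 2 and Owner 4 bids 2.
Truthful bid 20: wins, pays 6, utility 20 - 6 = 14.
Bid 9 instead: wins, pays 3, utility 20 - 3 = 17.
Since 17 > 14, bidding 9 is strictly better here, so truthful bidding is not dominant.

No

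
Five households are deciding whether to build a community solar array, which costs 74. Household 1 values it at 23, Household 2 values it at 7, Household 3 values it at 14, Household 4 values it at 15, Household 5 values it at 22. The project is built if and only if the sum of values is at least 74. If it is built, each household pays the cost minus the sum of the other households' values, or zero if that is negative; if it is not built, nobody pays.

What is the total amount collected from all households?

46

Total value 81 ≥ cost 74, so it is built.
Household 1: others sum to 58; max(0, 74 - 58) = 16.
Household 2: others sum to 74; max(0, 74 - 74) = 0.
Household 3: others sum to 67; max(0, 74 - 67) = 7.
Household 4: others sum to 66; max(0, 74 - 66) = 8.
Household 5: others sum to 59; max(0, 74 - 59) = 15.
Total collected = 16 + 0 + 7 + 8 + 15 = 46.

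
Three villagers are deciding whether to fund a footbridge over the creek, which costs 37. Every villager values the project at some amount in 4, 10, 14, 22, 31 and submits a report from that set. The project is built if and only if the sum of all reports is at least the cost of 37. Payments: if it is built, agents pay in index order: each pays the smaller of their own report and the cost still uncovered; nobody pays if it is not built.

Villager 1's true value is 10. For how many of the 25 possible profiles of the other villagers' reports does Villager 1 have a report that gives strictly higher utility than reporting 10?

Others report (4, 31): truth gives 0; report 4 gives 6 > 0. Violating.
Others report (10, 31): truth gives 0; report 4 gives 6 > 0. Violating.
Others report (14, 22): truth gives 0; report 4 gives 6 > 0. Violating.
Others report (14, 31): truth gives 0; report 4 gives 6 > 0. Violating.
Others report (4, 4): truth gives 0; no alternative beats it.
Others report (4, 10): truth gives 0; no alternative beats it.
(Checking all 25 profiles: 12 have a profitable deviation, 13 do not.)

12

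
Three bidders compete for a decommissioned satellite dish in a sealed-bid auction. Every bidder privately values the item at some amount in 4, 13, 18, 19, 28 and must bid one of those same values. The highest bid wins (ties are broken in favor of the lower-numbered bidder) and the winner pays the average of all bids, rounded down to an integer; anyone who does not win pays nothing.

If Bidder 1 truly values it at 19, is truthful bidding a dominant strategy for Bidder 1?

No

Consider the case where Bidder 2 bids 4 and Bidder 3 bids 4.
Truthful bid 19: wins, pays 9, utility 19 - 9 = 10.
Bid 4 instead: wins, pays 4, utility 19 - 4 = 15.
Since 15 > 10, bidding 4 is strictly better here, so truthful bidding is not dominant.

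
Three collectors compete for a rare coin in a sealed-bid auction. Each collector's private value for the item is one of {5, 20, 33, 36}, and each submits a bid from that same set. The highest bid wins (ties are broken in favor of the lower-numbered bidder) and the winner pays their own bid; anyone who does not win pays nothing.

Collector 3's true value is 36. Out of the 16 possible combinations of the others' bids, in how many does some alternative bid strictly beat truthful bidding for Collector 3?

4

Others bid (5, 5): truth gives 0; bid 20 gives 16 > 0. Violating.
Others bid (5, 20): truth gives 0; bid 33 gives 3 > 0. Violating.
Others bid (20, 5): truth gives 0; bid 33 gives 3 > 0. Violating.
Others bid (20, 20): truth gives 0; bid 33 gives 3 > 0. Violating.
Others bid (5, 33): truth gives 0; no alternative beats it.
Others bid (5, 36): truth gives 0; no alternative beats it.
(Checking all 16 profiles: 4 have a profitable deviation, 12 do not.)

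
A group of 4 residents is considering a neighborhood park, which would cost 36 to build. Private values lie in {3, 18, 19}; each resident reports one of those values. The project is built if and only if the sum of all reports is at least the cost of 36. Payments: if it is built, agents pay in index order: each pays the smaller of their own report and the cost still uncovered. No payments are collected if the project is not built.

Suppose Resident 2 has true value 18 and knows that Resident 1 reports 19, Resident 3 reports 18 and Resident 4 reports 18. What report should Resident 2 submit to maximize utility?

Report 3: project built, pays 3, utility 18 - 3 = 15.
Report 18: project built, pays 17, utility 18 - 17 = 1.
Report 19: project built, pays 17, utility 18 - 17 = 1.
The best choice is 3 with utility 15.

3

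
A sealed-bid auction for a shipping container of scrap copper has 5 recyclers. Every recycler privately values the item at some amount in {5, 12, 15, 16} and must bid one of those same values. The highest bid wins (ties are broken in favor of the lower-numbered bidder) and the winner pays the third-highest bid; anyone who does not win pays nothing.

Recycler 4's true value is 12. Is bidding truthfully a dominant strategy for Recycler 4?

No

Consider the case where Recycler 1 bids 5, Recycler 2 bids 5, Recycler 3 bids 5 and Recycler 5 bids 15.
Truthful bid 12: loses, pays 0, utility 0.
Bid 15 instead: wins, pays 5, utility 12 - 5 = 7.
Since 7 > 0, bidding 15 is strictly better here, so truthful bidding is not dominant.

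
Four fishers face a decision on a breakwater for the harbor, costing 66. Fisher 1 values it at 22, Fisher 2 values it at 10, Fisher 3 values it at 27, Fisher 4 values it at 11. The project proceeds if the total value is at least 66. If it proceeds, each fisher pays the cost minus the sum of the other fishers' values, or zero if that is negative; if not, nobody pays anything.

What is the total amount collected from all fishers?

Total value 70 ≥ cost 66, so it is built.
Fisher 1: others sum to 48; max(0, 66 - 48) = 18.
Fisher 2: others sum to 60; max(0, 66 - 60) = 6.
Fisher 3: others sum to 43; max(0, 66 - 43) = 23.
Fisher 4: others sum to 59; max(0, 66 - 59) = 7.
Total collected = 18 + 6 + 23 + 7 = 54.

54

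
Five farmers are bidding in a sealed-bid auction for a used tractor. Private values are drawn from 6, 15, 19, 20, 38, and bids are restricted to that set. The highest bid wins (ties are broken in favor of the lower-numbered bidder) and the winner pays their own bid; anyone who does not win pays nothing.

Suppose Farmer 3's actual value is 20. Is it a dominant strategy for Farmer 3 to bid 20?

Consider the case where Farmer 1 bids 6, Farmer 2 bids 6, Farmer 4 bids 6 and Farmer 5 bids 6.
Truthful bid 20: wins, pays 20, utility 20 - 20 = 0.
Bid 15 instead: wins, pays 15, utility 20 - 15 = 5.
Since 5 > 0, bidding 15 is strictly better here, so truthful bidding is not dominant.

No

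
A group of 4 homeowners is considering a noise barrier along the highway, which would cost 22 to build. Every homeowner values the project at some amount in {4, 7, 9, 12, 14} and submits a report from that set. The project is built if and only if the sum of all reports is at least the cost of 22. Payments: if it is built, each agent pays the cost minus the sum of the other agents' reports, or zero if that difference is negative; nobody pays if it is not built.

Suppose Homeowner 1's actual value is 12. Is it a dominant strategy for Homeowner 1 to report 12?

Yes

Check each profile of the others' reports and compare truth against every alternative report.
Others report (4, 4, 14): truth gives 12, best alternative gives 12.
Others report (4, 7, 12): truth gives 12, best alternative gives 12.
Others report (4, 7, 14): truth gives 12, best alternative gives 12.
Others report (4, 9, 9): truth gives 12, best alternative gives 12.
Others report (4, 9, 12): truth gives 12, best alternative gives 12.
Others report (4, 9, 14): truth gives 12, best alternative gives 12.
(Remaining 119 profiles checked similarly; truth is weakly best in each.)
In every case the truthful report is at least as good as any alternative, so it is a dominant strategy.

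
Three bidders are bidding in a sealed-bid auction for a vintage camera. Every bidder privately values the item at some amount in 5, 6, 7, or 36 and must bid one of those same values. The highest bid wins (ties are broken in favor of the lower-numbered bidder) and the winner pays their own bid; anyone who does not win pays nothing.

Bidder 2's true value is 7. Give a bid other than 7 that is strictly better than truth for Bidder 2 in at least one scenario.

6

Suppose Bidder 1 bids 5 and Bidder 3 bids 5.
Bid 7: wins, pays 7, utility 7 - 7 = 0.
Bid 6: wins, pays 6, utility 7 - 6 = 1.
So bidding 6 beats truth here (1 > 0).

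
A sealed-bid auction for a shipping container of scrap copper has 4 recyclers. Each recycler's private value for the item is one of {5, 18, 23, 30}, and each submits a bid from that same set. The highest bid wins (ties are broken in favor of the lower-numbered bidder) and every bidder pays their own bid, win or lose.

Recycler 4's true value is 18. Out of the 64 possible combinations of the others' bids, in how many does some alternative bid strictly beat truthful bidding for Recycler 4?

Others bid (5, 5, 18): truth gives -18; bid 5 gives -5 > -18. Violating.
Others bid (5, 5, 23): truth gives -18; bid 5 gives -5 > -18. Violating.
Others bid (5, 5, 30): truth gives -18; bid 5 gives -5 > -18. Violating.
Others bid (5, 18, 5): truth gives -18; bid 5 gives -5 > -18. Violating.
Others bid (5, 5, 5): truth gives 0; no alternative beats it.
(Checking all 64 profiles: 63 have a profitable deviation, 1 does not.)

63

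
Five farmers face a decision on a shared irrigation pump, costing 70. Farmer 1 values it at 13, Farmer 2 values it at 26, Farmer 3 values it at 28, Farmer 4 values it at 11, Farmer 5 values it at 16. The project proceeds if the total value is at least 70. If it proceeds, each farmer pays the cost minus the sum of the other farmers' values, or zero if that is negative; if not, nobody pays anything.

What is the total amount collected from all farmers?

Total value 94 ≥ cost 70, so it is built.
Farmer 1: others sum to 81; max(0, 70 - 81) = 0.
Farmer 2: others sum to 68; max(0, 70 - 68) = 2.
Farmer 3: others sum to 66; max(0, 70 - 66) = 4.
Farmer 4: others sum to 83; max(0, 70 - 83) = 0.
Farmer 5: others sum to 78; max(0, 70 - 78) = 0.
Total collected = 0 + 2 + 4 + 0 + 0 = 6.

6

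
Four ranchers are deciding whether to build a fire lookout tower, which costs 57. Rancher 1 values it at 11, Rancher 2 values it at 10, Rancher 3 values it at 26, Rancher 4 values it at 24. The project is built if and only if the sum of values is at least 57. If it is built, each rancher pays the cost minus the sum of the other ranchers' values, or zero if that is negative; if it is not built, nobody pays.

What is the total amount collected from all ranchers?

22

Total value 71 ≥ cost 57, so it is built.
Rancher 1: others sum to 60; max(0, 57 - 60) = 0.
Rancher 2: others sum to 61; max(0, 57 - 61) = 0.
Rancher 3: others sum to 45; max(0, 57 - 45) = 12.
Rancher 4: others sum to 47; max(0, 57 - 47) = 10.
Total collected = 0 + 0 + 12 + 10 = 22.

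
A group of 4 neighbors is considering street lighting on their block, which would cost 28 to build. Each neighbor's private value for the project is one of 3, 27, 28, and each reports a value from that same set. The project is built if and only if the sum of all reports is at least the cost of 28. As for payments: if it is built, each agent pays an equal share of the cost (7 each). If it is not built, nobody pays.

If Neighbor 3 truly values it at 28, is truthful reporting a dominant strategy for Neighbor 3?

Yes

Check each profile of the others' reports and compare truth against every alternative report.
Others report (3, 3, 3): truth gives 21, best alternative gives 21.
Others report (3, 3, 27): truth gives 21, best alternative gives 21.
Others report (3, 3, 28): truth gives 21, best alternative gives 21.
Others report (3, 27, 3): truth gives 21, best alternative gives 21.
Others report (3, 27, 27): truth gives 21, best alternative gives 21.
Others report (3, 27, 28): truth gives 21, best alternative gives 21.
(Remaining 21 profiles checked similarly; truth is weakly best in each.)
In every case the truthful report is at least as good as any alternative, so it is a dominant strategy.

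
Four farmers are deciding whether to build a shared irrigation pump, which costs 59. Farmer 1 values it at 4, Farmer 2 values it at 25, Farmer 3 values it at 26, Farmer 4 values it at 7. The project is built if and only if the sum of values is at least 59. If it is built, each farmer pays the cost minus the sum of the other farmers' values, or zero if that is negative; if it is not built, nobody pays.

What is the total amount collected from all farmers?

50

Total value 62 ≥ cost 59, so it is built.
Farmer 1: others sum to 58; max(0, 59 - 58) = 1.
Farmer 2: others sum to 37; max(0, 59 - 37) = 22.
Farmer 3: others sum to 36; max(0, 59 - 36) = 23.
Farmer 4: others sum to 55; max(0, 59 - 55) = 4.
Total collected = 1 + 22 + 23 + 4 = 50.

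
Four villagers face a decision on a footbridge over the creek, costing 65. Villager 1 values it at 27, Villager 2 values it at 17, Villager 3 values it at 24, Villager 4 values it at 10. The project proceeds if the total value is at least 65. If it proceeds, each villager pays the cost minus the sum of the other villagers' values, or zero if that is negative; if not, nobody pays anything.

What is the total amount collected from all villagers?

29

Total value 78 ≥ cost 65, so it is built.
Villager 1: others sum to 51; max(0, 65 - 51) = 14.
Villager 2: others sum to 61; max(0, 65 - 61) = 4.
Villager 3: others sum to 54; max(0, 65 - 54) = 11.
Villager 4: others sum to 68; max(0, 65 - 68) = 0.
Total collected = 14 + 4 + 11 + 0 = 29.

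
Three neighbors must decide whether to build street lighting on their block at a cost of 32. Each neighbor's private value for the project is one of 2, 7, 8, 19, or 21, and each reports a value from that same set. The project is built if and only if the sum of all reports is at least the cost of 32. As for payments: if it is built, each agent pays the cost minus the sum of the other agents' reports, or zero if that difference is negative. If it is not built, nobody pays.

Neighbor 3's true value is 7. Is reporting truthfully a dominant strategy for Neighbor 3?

Check each profile of the others' reports and compare truth against every alternative report.
Others report (19, 19): truth gives 7, best alternative gives 7.
Others report (19, 21): truth gives 7, best alternative gives 7.
Others report (21, 19): truth gives 7, best alternative gives 7.
Others report (21, 21): truth gives 7, best alternative gives 7.
Others report (8, 21): truth gives 4, best alternative gives 4.
Others report (21, 8): truth gives 4, best alternative gives 4.
(Remaining 19 profiles checked similarly; truth is weakly best in each.)
In every case the truthful report is at least as good as any alternative, so it is a dominant strategy.

Yes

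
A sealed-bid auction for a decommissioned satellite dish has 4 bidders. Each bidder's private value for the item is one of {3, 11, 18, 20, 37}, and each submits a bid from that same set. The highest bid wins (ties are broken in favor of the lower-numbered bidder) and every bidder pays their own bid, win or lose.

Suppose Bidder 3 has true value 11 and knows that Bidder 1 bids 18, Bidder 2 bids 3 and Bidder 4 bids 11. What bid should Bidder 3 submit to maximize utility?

3

Bid 3: loses but pays 3, utility -3.
Bid 11: loses but pays 11, utility -11.
Bid 18: loses but pays 18, utility -18.
Bid 20: wins, pays 20, utility 11 - 20 = -9.
Bid 37: wins, pays 37, utility 11 - 37 = -26.
The best choice is 3 with utility -3.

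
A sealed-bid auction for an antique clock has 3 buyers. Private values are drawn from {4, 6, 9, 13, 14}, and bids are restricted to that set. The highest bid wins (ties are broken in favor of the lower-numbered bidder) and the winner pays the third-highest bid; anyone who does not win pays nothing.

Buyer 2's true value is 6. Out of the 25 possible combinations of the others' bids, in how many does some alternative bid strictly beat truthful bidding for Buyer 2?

6

Others bid (4, 9): truth gives 0; bid 9 gives 2 > 0. Violating.
Others bid (4, 13): truth gives 0; bid 13 gives 2 > 0. Violating.
Others bid (4, 14): truth gives 0; bid 14 gives 2 > 0. Violating.
Others bid (6, 4): truth gives 0; bid 9 gives 2 > 0. Violating.
Others bid (4, 4): truth gives 2; no alternative beats it.
Others bid (4, 6): truth gives 2; no alternative beats it.
(Checking all 25 profiles: 6 have a profitable deviation, 19 do not.)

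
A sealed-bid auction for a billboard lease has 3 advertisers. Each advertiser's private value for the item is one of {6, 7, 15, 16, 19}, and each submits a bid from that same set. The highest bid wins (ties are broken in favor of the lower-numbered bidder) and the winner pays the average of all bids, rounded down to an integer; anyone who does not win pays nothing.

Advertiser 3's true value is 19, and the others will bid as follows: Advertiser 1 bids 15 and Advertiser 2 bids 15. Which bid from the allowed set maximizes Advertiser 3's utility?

16

Bid 6: loses, pays 0, utility 0.
Bid 7: loses, pays 0, utility 0.
Bid 15: loses, pays 0, utility 0.
Bid 16: wins, pays 15, utility 19 - 15 = 4.
Bid 19: wins, pays 16, utility 19 - 16 = 3.
The best choice is 16 with utility 4.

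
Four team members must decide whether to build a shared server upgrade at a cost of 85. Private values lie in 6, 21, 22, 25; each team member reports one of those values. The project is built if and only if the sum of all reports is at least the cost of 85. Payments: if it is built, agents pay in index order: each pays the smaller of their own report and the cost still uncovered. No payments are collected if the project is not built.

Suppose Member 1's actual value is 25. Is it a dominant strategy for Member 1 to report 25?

Consider the case where Member 2 reports 21, Member 3 reports 21 and Member 4 reports 21.
Truthful report 25: project built, pays 25, utility 25 - 25 = 0.
Report 22 instead: project built, pays 22, utility 25 - 22 = 3.
Since 3 > 0, reporting 22 is strictly better here, so truthful reporting is not dominant.

No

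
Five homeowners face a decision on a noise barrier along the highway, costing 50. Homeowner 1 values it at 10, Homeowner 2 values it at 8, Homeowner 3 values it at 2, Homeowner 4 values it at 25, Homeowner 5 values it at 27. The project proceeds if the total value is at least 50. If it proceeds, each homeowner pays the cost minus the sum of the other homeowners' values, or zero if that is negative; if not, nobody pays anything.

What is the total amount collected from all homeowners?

8

Total value 72 ≥ cost 50, so it is built.
Homeowner 1: others sum to 62; max(0, 50 - 62) = 0.
Homeowner 2: others sum to 64; max(0, 50 - 64) = 0.
Homeowner 3: others sum to 70; max(0, 50 - 70) = 0.
Homeowner 4: others sum to 47; max(0, 50 - 47) = 3.
Homeowner 5: others sum to 45; max(0, 50 - 45) = 5.
Total collected = 0 + 0 + 0 + 3 + 5 = 8.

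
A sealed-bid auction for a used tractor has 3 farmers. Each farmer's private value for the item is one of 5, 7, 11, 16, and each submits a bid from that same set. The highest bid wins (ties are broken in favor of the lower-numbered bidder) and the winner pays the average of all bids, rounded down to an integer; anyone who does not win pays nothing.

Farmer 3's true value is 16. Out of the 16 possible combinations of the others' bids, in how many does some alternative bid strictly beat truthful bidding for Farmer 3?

Others bid (5, 5): truth gives 8; bid 7 gives 11 > 8. Violating.
Others bid (5, 7): truth gives 7; bid 11 gives 9 > 7. Violating.
Others bid (7, 5): truth gives 7; bid 11 gives 9 > 7. Violating.
Others bid (7, 7): truth gives 6; bid 11 gives 8 > 6. Violating.
Others bid (5, 11): truth gives 6; no alternative beats it.
Others bid (5, 16): truth gives 0; no alternative beats it.
(Checking all 16 profiles: 4 have a profitable deviation, 12 do not.)

4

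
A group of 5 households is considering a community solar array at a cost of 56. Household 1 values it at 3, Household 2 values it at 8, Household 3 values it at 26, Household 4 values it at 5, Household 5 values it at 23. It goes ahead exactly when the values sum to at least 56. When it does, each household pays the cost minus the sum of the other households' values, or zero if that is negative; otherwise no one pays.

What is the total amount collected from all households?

31

Total value 65 ≥ cost 56, so it is built.
Household 1: others sum to 62; max(0, 56 - 62) = 0.
Household 2: others sum to 57; max(0, 56 - 57) = 0.
Household 3: others sum to 39; max(0, 56 - 39) = 17.
Household 4: others sum to 60; max(0, 56 - 60) = 0.
Household 5: others sum to 42; max(0, 56 - 42) = 14.
Total collected = 0 + 0 + 17 + 0 + 14 = 31.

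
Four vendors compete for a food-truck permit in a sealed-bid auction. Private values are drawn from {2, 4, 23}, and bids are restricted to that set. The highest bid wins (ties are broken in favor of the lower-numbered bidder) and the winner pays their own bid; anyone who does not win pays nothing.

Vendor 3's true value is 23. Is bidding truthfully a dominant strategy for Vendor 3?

Consider the case where Vendor 1 bids 2, Vendor 2 bids 2 and Vendor 4 bids 2.
Truthful bid 23: wins, pays 23, utility 23 - 23 = 0.
Bid 4 instead: wins, pays 4, utility 23 - 4 = 19.
Since 19 > 0, bidding 4 is strictly better here, so truthful bidding is not dominant.

No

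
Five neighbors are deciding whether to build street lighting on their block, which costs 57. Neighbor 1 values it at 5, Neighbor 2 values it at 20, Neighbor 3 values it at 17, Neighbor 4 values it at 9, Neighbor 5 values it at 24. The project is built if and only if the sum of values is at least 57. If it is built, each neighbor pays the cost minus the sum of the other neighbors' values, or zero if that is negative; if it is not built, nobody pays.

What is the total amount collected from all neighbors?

Total value 75 ≥ cost 57, so it is built.
Neighbor 1: others sum to 70; max(0, 57 - 70) = 0.
Neighbor 2: others sum to 55; max(0, 57 - 55) = 2.
Neighbor 3: others sum to 58; max(0, 57 - 58) = 0.
Neighbor 4: others sum to 66; max(0, 57 - 66) = 0.
Neighbor 5: others sum to 51; max(0, 57 - 51) = 6.
Total collected = 0 + 2 + 0 + 0 + 6 = 8.

8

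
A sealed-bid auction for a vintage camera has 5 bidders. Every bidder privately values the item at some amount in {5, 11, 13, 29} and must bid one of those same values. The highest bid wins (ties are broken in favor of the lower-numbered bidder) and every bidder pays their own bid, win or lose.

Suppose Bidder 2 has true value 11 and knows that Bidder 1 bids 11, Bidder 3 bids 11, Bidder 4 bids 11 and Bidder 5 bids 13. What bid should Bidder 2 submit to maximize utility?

Bid 5: loses but pays 5, utility -5.
Bid 11: loses but pays 11, utility -11.
Bid 13: wins, pays 13, utility 11 - 13 = -2.
Bid 29: wins, pays 29, utility 11 - 29 = -18.
The best choice is 13 with utility -2.

13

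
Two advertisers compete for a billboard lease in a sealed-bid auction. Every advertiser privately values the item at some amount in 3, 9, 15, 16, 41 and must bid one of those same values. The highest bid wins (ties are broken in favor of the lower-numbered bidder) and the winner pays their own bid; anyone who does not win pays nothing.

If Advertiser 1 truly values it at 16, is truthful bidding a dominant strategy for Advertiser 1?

No

Consider the case where Advertiser 2 bids 3.
Truthful bid 16: wins, pays 16, utility 16 - 16 = 0.
Bid 3 instead: wins, pays 3, utility 16 - 3 = 13.
Since 13 > 0, bidding 3 is strictly better here, so truthful bidding is not dominant.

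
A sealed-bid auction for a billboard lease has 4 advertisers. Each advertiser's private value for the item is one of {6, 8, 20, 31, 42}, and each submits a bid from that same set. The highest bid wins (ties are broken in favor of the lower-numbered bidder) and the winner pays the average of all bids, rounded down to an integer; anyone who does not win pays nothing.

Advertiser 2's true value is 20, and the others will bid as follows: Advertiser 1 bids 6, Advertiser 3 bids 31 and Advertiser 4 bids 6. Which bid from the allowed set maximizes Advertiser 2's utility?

Bid 6: loses, pays 0, utility 0.
Bid 8: loses, pays 0, utility 0.
Bid 20: loses, pays 0, utility 0.
Bid 31: wins, pays 18, utility 20 - 18 = 2.
Bid 42: wins, pays 21, utility 20 - 21 = -1.
The best choice is 31 with utility 2.

31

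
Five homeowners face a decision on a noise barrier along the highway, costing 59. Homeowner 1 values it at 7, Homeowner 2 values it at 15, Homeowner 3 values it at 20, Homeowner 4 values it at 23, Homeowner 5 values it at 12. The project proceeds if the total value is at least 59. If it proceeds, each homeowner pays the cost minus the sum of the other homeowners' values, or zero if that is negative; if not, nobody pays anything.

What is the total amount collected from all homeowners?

Total value 77 ≥ cost 59, so it is built.
Homeowner 1: others sum to 70; max(0, 59 - 70) = 0.
Homeowner 2: others sum to 62; max(0, 59 - 62) = 0.
Homeowner 3: others sum to 57; max(0, 59 - 57) = 2.
Homeowner 4: others sum to 54; max(0, 59 - 54) = 5.
Homeowner 5: others sum to 65; max(0, 59 - 65) = 0.
Total collected = 0 + 0 + 2 + 5 + 0 = 7.

7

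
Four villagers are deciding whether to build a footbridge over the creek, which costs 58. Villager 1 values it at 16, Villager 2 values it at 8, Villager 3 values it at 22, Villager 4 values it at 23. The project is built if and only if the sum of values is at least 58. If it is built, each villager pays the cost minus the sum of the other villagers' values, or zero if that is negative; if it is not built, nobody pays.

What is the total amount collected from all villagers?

Total value 69 ≥ cost 58, so it is built.
Villager 1: others sum to 53; max(0, 58 - 53) = 5.
Villager 2: others sum to 61; max(0, 58 - 61) = 0.
Villager 3: others sum to 47; max(0, 58 - 47) = 11.
Villager 4: others sum to 46; max(0, 58 - 46) = 12.
Total collected = 5 + 0 + 11 + 12 = 28.

28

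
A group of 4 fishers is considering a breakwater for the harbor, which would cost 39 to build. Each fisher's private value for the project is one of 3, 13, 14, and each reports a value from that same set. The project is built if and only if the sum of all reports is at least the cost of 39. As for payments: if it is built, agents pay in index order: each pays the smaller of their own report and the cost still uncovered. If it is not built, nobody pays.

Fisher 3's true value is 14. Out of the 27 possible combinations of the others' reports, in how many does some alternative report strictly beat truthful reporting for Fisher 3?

16

Others report (3, 13, 13): truth gives 0; report 13 gives 1 > 0. Violating.
Others report (3, 13, 14): truth gives 0; report 13 gives 1 > 0. Violating.
Others report (3, 14, 13): truth gives 0; report 13 gives 1 > 0. Violating.
Others report (3, 14, 14): truth gives 0; report 13 gives 1 > 0. Violating.
Others report (3, 3, 3): truth gives 0; no alternative beats it.
Others report (3, 3, 13): truth gives 0; no alternative beats it.
(Checking all 27 profiles: 16 have a profitable deviation, 11 do not.)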